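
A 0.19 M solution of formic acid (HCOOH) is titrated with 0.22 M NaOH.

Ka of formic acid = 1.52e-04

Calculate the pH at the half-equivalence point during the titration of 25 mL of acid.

At half-equivalence [HA] = [A⁻], so Henderson-Hasselbalch gives pH = pKa = -log(1.52e-04) = 3.82.

pH = pKa = 3.82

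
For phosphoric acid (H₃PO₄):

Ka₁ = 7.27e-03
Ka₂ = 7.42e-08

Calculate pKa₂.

pKa₂ = -log(Ka₂) = -log(7.42e-08) = 7.13.

pK_{a2} = 7.13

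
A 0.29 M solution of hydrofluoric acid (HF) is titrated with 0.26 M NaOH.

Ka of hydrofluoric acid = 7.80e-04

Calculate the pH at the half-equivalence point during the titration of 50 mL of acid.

At half-equivalence [HA] = [A⁻], so Henderson-Hasselbalch gives pH = pKa = -log(7.80e-04) = 3.11.

pH = pKa = 3.11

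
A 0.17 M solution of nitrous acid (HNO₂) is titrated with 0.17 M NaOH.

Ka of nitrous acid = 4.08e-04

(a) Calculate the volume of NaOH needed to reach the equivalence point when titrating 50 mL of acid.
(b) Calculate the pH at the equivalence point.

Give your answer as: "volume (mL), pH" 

moles acid = 0.17 × 50/1000 = 0.0085 mol; V_base = moles/0.17 × 1000 = 50.0 mL. At equivalence only the conjugate base is present: [A⁻] = 0.0085/0.100 = 8.5000e-02 M. Kb = Kw/Ka = 2.45e-11; [OH⁻] = √(Kb × [A⁻]) = 1.4434e-06; pOH = 5.84; pH = 14 - pOH = 8.16.

V = 50.0 mL, pH = 8.16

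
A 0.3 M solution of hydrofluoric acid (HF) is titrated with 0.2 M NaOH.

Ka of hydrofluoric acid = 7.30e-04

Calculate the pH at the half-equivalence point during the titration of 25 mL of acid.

At half-equivalence [HA] = [A⁻], so Henderson-Hasselbalch gives pH = pKa = -log(7.30e-04) = 3.14.

pH = pKa = 3.14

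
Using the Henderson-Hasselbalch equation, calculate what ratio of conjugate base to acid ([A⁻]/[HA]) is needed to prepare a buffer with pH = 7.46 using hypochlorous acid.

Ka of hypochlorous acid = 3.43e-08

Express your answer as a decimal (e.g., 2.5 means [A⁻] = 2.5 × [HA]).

pKa = -log(3.43e-08) = 7.4647. pH = pKa + log([A⁻]/[HA]), so log([A⁻]/[HA]) = pH − pKa = 7.46 − 7.4647 = -0.0047. [A⁻]/[HA] = 10^(-0.0047) = 0.989

[A⁻]/[HA] = 0.989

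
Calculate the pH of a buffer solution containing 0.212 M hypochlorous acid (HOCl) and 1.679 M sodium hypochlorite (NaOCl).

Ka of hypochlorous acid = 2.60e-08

pKa = -log(2.60e-08) = 7.59. pH = pKa + log([A⁻]/[HA]) = 7.59 + log(1.679/0.212)

pH = 8.48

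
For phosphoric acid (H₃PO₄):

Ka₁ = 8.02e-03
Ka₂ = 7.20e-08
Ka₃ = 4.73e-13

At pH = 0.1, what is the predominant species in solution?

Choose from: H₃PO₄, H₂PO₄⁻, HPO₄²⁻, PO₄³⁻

pKa₁ = 2.10, pKa₂ = 7.14, pKa₃ = 12.33. For a polyprotic acid the predominant species crosses at each pKa: below pKa_n the protonated form dominates, above it the deprotonated form does. At pH = 0.1, the predominant species is H₃PO₄.

H₃PO₄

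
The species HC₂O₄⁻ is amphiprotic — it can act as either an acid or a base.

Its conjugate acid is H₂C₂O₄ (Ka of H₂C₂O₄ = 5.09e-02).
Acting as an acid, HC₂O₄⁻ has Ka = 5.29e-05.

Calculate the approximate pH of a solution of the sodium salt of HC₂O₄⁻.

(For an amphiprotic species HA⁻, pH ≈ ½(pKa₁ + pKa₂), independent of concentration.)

pKa₁ = -log(5.09e-02) = 1.29; pKa₂ = -log(5.29e-05) = 4.28. For an amphiprotic species, pH ≈ ½(pKa₁ + pKa₂) = ½(1.29 + 4.28) = 2.78.

pH = 2.78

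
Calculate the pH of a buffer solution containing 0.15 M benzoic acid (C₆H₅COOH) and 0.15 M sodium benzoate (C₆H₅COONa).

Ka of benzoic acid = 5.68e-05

pKa = -log(5.68e-05) = 4.25. pH = pKa + log([A⁻]/[HA]) = 4.25 + log(0.15/0.15)

pH = 4.25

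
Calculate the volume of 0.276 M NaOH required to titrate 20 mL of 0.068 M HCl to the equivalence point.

At equivalence: moles acid = moles base. moles HCl = 0.068 × 20/1000 = 0.00136 mol. V_base = moles / 0.276 × 1000 = 4.9 mL.

V_{base} = 4.9 mL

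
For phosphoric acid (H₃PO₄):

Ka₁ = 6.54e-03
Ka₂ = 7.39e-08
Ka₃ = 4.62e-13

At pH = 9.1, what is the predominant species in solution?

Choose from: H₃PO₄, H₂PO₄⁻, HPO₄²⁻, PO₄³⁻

pKa₁ = 2.18, pKa₂ = 7.13, pKa₃ = 12.34. For a polyprotic acid the predominant species crosses at each pKa: below pKa_n the protonated form dominates, above it the deprotonated form does. At pH = 9.1, the predominant species is HPO₄²⁻.

HPO₄²⁻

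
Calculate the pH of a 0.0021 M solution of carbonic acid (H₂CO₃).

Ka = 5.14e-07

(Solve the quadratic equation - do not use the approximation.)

x² + Ka×x - Ka×C = 0. Using quadratic formula: [H⁺] = 3.2598e-05

pH = 4.49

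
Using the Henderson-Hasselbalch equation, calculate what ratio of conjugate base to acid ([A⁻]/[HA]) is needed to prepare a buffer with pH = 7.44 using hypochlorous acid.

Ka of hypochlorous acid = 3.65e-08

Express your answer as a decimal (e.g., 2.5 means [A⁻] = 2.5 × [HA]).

pKa = -log(3.65e-08) = 7.4377. pH = pKa + log([A⁻]/[HA]), so log([A⁻]/[HA]) = pH − pKa = 7.44 − 7.4377 = 0.0023. [A⁻]/[HA] = 10^(0.0023) = 1.01

[A⁻]/[HA] = 1.01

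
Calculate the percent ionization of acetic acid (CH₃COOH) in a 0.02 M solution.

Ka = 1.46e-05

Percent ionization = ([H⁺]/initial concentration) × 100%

Using Ka equilibrium: x² + Ka×x - Ka×C = 0. Solving: [H⁺] = 5.3312e-04. Percent = (5.3312e-04/0.02) × 100

Percent ionization = 2.67%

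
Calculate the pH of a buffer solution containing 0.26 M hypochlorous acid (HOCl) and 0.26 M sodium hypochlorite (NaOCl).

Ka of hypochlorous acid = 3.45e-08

pKa = -log(3.45e-08) = 7.46. pH = pKa + log([A⁻]/[HA]) = 7.46 + log(0.26/0.26)

pH = 7.46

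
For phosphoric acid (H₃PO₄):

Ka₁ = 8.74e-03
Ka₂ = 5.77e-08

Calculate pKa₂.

pKa₂ = -log(Ka₂) = -log(5.77e-08) = 7.24.

pK_{a2} = 7.24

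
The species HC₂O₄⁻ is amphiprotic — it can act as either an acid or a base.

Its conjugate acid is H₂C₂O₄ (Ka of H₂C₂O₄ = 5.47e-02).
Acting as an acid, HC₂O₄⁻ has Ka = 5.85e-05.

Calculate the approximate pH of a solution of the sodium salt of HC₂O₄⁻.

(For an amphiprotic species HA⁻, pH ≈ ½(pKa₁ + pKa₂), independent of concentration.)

pKa₁ = -log(5.47e-02) = 1.26; pKa₂ = -log(5.85e-05) = 4.23. For an amphiprotic species, pH ≈ ½(pKa₁ + pKa₂) = ½(1.26 + 4.23) = 2.75.

pH = 2.75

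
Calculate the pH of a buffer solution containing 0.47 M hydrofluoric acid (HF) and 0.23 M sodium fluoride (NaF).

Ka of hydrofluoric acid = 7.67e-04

pKa = -log(7.67e-04) = 3.12. pH = pKa + log([A⁻]/[HA]) = 3.12 + log(0.23/0.47)

pH = 2.80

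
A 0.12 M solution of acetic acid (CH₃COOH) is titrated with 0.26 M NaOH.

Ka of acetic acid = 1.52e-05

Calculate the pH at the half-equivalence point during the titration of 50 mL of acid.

At half-equivalence [HA] = [A⁻], so Henderson-Hasselbalch gives pH = pKa = -log(1.52e-05) = 4.82.

pH = pKa = 4.82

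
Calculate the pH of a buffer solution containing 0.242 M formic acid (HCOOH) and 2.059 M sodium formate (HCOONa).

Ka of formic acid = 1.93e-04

pKa = -log(1.93e-04) = 3.71. pH = pKa + log([A⁻]/[HA]) = 3.71 + log(2.059/0.242)

pH = 4.64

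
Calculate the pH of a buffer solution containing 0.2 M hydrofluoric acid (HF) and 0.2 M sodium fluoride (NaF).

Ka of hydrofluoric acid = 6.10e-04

pKa = -log(6.10e-04) = 3.21. pH = pKa + log([A⁻]/[HA]) = 3.21 + log(0.2/0.2)

pH = 3.21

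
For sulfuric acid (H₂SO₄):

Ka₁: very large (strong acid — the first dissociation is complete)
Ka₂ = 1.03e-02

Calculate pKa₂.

pKa₂ = -log(Ka₂) = -log(1.03e-02) = 1.99.

pK_{a2} = 1.99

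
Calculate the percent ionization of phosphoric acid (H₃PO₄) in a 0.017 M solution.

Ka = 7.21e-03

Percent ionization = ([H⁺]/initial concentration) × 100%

Using Ka equilibrium: x² + Ka×x - Ka×C = 0. Solving: [H⁺] = 8.0383e-03. Percent = (8.0383e-03/0.017) × 100

Percent ionization = 47.3%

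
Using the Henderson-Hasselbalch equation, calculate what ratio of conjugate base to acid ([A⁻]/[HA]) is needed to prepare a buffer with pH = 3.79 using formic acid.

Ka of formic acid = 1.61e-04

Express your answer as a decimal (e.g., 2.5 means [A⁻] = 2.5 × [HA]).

pKa = -log(1.61e-04) = 3.7932. pH = pKa + log([A⁻]/[HA]), so log([A⁻]/[HA]) = pH − pKa = 3.79 − 3.7932 = -0.0032. [A⁻]/[HA] = 10^(-0.0032) = 0.993

[A⁻]/[HA] = 0.993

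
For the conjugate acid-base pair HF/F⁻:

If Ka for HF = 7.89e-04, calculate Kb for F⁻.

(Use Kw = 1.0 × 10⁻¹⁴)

For a conjugate pair Ka × Kb = Kw, so Kb = Kw/Ka = 1.0 × 10⁻¹⁴ / 7.89e-04 = 1.27e-11.

K_b = 1.27e-11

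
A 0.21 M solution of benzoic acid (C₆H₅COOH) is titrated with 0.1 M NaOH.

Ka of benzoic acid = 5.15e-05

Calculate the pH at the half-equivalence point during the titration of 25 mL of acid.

At half-equivalence [HA] = [A⁻], so Henderson-Hasselbalch gives pH = pKa = -log(5.15e-05) = 4.29.

pH = pKa = 4.29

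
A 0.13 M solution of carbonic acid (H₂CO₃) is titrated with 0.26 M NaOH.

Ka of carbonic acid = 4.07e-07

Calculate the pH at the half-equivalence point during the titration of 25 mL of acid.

At half-equivalence [HA] = [A⁻], so Henderson-Hasselbalch gives pH = pKa = -log(4.07e-07) = 6.39.

pH = pKa = 6.39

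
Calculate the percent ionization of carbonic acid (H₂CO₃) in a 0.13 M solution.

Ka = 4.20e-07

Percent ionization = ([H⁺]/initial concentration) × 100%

Using Ka equilibrium: x² + Ka×x - Ka×C = 0. Solving: [H⁺] = 2.3346e-04. Percent = (2.3346e-04/0.13) × 100

Percent ionization = 0.18%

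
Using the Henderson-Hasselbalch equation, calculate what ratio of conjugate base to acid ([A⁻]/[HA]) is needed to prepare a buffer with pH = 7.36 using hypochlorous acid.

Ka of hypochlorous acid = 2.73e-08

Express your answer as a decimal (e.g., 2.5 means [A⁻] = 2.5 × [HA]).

pKa = -log(2.73e-08) = 7.5638. pH = pKa + log([A⁻]/[HA]), so log([A⁻]/[HA]) = pH − pKa = 7.36 − 7.5638 = -0.2038. [A⁻]/[HA] = 10^(-0.2038) = 0.625

[A⁻]/[HA] = 0.625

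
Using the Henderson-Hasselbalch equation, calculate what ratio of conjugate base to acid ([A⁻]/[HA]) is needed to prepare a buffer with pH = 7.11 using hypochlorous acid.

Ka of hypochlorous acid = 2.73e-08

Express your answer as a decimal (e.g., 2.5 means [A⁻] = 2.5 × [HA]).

pKa = -log(2.73e-08) = 7.5638. pH = pKa + log([A⁻]/[HA]), so log([A⁻]/[HA]) = pH − pKa = 7.11 − 7.5638 = -0.4538. [A⁻]/[HA] = 10^(-0.4538) = 0.352

[A⁻]/[HA] = 0.352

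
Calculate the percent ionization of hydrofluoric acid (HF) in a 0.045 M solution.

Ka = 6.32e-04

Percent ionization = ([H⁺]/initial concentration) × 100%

Using Ka equilibrium: x² + Ka×x - Ka×C = 0. Solving: [H⁺] = 5.0263e-03. Percent = (5.0263e-03/0.045) × 100

Percent ionization = 11.2%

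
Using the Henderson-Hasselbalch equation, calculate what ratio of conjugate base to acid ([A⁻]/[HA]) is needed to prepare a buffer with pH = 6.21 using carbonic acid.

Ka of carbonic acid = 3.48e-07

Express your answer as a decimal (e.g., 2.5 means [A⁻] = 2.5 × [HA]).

pKa = -log(3.48e-07) = 6.4584. pH = pKa + log([A⁻]/[HA]), so log([A⁻]/[HA]) = pH − pKa = 6.21 − 6.4584 = -0.2484. [A⁻]/[HA] = 10^(-0.2484) = 0.564

[A⁻]/[HA] = 0.564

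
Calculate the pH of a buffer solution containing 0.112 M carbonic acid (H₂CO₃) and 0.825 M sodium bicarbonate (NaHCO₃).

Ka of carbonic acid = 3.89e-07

pKa = -log(3.89e-07) = 6.41. pH = pKa + log([A⁻]/[HA]) = 6.41 + log(0.825/0.112)

pH = 7.28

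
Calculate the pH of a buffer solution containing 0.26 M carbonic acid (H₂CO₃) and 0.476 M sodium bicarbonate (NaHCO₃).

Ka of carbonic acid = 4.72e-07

pKa = -log(4.72e-07) = 6.33. pH = pKa + log([A⁻]/[HA]) = 6.33 + log(0.476/0.26)

pH = 6.59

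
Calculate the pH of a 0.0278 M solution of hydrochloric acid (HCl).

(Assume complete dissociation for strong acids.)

[H⁺] = 0.0278 M for strong acid. pH = -log[H⁺] = -log(0.0278)

pH = 1.56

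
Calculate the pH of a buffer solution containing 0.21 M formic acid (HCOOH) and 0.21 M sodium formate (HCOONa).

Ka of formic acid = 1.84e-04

pKa = -log(1.84e-04) = 3.74. pH = pKa + log([A⁻]/[HA]) = 3.74 + log(0.21/0.21)

pH = 3.74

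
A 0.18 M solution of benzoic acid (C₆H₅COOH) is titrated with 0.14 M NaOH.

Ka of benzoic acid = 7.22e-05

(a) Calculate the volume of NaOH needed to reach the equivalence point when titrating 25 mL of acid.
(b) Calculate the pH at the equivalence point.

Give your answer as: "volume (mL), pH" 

moles acid = 0.18 × 25/1000 = 0.0045 mol; V_base = moles/0.14 × 1000 = 32.1 mL. At equivalence only the conjugate base is present: [A⁻] = 0.0045/0.057 = 7.8750e-02 M. Kb = Kw/Ka = 1.39e-10; [OH⁻] = √(Kb × [A⁻]) = 3.3026e-06; pOH = 5.48; pH = 14 - pOH = 8.52.

V = 32.1 mL, pH = 8.52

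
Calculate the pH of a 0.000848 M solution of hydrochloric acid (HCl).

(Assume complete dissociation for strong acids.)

[H⁺] = 0.000848 M for strong acid. pH = -log[H⁺] = -log(0.000848)

pH = 3.07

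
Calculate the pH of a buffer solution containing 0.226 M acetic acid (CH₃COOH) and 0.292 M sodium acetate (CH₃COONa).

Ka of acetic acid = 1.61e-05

pKa = -log(1.61e-05) = 4.79. pH = pKa + log([A⁻]/[HA]) = 4.79 + log(0.292/0.226)

pH = 4.90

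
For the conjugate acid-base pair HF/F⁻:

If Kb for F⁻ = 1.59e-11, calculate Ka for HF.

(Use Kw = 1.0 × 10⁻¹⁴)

For a conjugate pair Ka × Kb = Kw, so Ka = Kw/Kb = 1.0 × 10⁻¹⁴ / 1.59e-11 = 6.29e-04.

K_a = 6.29e-04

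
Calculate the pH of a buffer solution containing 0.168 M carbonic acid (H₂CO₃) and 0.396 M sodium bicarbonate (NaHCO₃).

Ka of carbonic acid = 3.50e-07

pKa = -log(3.50e-07) = 6.46. pH = pKa + log([A⁻]/[HA]) = 6.46 + log(0.396/0.168)

pH = 6.83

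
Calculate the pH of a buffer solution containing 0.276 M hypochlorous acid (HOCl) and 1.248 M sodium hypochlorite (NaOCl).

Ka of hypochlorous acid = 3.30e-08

pKa = -log(3.30e-08) = 7.48. pH = pKa + log([A⁻]/[HA]) = 7.48 + log(1.248/0.276)

pH = 8.14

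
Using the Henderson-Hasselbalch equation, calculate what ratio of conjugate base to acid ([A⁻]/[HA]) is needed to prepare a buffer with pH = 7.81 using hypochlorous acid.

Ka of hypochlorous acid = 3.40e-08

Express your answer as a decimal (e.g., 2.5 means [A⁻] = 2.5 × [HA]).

pKa = -log(3.40e-08) = 7.4685. pH = pKa + log([A⁻]/[HA]), so log([A⁻]/[HA]) = pH − pKa = 7.81 − 7.4685 = 0.3415. [A⁻]/[HA] = 10^(0.3415) = 2.20

[A⁻]/[HA] = 2.20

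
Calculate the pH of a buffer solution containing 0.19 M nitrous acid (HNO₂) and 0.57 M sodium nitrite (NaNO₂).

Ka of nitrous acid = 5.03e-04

pKa = -log(5.03e-04) = 3.30. pH = pKa + log([A⁻]/[HA]) = 3.30 + log(0.57/0.19)

pH = 3.78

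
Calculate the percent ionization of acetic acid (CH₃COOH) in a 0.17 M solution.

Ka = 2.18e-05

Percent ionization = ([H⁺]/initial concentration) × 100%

Using Ka equilibrium: x² + Ka×x - Ka×C = 0. Solving: [H⁺] = 1.9142e-03. Percent = (1.9142e-03/0.17) × 100

Percent ionization = 1.13%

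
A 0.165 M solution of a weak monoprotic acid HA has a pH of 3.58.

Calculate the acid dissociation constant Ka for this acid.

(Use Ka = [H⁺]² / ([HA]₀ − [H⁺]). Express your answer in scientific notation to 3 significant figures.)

[H⁺] = 10^(−pH) = 10^(−3.58) = 2.630e-04 M. For HA ⇌ H⁺ + A⁻, Ka = [H⁺][A⁻]/[HA] = [H⁺]² / ([HA]₀ − [H⁺]) = (2.630e-04)² / (0.165 − 2.630e-04) = 4.20e-07.

K_a = 4.20e-07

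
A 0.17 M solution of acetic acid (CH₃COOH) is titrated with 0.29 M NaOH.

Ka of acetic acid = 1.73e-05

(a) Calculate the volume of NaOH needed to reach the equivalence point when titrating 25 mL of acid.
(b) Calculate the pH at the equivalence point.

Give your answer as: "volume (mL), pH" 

moles acid = 0.17 × 25/1000 = 0.00425 mol; V_base = moles/0.29 × 1000 = 14.7 mL. At equivalence only the conjugate base is present: [A⁻] = 0.00425/0.040 = 1.0717e-01 M. Kb = Kw/Ka = 5.78e-10; [OH⁻] = √(Kb × [A⁻]) = 7.8708e-06; pOH = 5.10; pH = 14 - pOH = 8.90.

V = 14.7 mL, pH = 8.90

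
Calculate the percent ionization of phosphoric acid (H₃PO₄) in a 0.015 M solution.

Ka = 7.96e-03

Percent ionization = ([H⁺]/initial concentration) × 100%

Using Ka equilibrium: x² + Ka×x - Ka×C = 0. Solving: [H⁺] = 7.6493e-03. Percent = (7.6493e-03/0.015) × 100

Percent ionization = 51%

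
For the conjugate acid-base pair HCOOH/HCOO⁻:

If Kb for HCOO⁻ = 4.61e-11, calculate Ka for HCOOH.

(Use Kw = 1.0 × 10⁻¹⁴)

For a conjugate pair Ka × Kb = Kw, so Ka = Kw/Kb = 1.0 × 10⁻¹⁴ / 4.61e-11 = 2.17e-04.

K_a = 2.17e-04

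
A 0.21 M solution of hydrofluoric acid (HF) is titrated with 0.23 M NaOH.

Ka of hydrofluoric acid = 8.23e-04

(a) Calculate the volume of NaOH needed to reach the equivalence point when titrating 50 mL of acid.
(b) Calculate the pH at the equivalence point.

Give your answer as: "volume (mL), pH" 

moles acid = 0.21 × 50/1000 = 0.0105 mol; V_base = moles/0.23 × 1000 = 45.7 mL. At equivalence only the conjugate base is present: [A⁻] = 0.0105/0.096 = 1.0977e-01 M. Kb = Kw/Ka = 1.22e-11; [OH⁻] = √(Kb × [A⁻]) = 1.1549e-06; pOH = 5.94; pH = 14 - pOH = 8.06.

V = 45.7 mL, pH = 8.06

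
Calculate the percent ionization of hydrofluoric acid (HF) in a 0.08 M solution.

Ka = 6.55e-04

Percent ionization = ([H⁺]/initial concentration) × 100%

Using Ka equilibrium: x² + Ka×x - Ka×C = 0. Solving: [H⁺] = 6.9187e-03. Percent = (6.9187e-03/0.08) × 100

Percent ionization = 8.65%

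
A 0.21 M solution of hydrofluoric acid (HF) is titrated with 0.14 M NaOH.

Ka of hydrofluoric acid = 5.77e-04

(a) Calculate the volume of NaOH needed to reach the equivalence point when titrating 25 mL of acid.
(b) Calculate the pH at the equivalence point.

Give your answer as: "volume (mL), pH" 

moles acid = 0.21 × 25/1000 = 0.00525 mol; V_base = moles/0.14 × 1000 = 37.5 mL. At equivalence only the conjugate base is present: [A⁻] = 0.00525/0.062 = 8.4000e-02 M. Kb = Kw/Ka = 1.73e-11; [OH⁻] = √(Kb × [A⁻]) = 1.2066e-06; pOH = 5.92; pH = 14 - pOH = 8.08.

V = 37.5 mL, pH = 8.08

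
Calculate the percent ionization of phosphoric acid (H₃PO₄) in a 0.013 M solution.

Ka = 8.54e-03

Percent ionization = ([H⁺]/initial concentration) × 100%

Using Ka equilibrium: x² + Ka×x - Ka×C = 0. Solving: [H⁺] = 7.0989e-03. Percent = (7.0989e-03/0.013) × 100

Percent ionization = 54.6%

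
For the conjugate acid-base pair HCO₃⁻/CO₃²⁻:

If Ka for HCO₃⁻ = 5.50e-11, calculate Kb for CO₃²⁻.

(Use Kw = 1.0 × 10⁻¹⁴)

For a conjugate pair Ka × Kb = Kw, so Kb = Kw/Ka = 1.0 × 10⁻¹⁴ / 5.50e-11 = 1.82e-04.

K_b = 1.82e-04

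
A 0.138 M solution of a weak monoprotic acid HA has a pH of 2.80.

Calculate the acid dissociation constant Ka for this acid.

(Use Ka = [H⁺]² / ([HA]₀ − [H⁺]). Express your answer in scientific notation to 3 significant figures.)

[H⁺] = 10^(−pH) = 10^(−2.80) = 1.585e-03 M. For HA ⇌ H⁺ + A⁻, Ka = [H⁺][A⁻]/[HA] = [H⁺]² / ([HA]₀ − [H⁺]) = (1.585e-03)² / (0.138 − 1.585e-03) = 1.84e-05.

K_a = 1.84e-05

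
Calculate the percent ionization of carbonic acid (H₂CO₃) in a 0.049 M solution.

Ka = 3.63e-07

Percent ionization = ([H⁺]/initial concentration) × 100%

Using Ka equilibrium: x² + Ka×x - Ka×C = 0. Solving: [H⁺] = 1.3319e-04. Percent = (1.3319e-04/0.049) × 100

Percent ionization = 0.272%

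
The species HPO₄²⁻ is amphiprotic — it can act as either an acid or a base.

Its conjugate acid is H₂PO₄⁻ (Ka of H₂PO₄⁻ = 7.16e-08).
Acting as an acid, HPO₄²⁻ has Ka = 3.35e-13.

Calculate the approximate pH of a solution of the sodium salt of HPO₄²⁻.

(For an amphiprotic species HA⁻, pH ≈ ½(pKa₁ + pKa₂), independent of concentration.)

pKa₁ = -log(7.16e-08) = 7.15; pKa₂ = -log(3.35e-13) = 12.47. For an amphiprotic species, pH ≈ ½(pKa₁ + pKa₂) = ½(7.15 + 12.47) = 9.81.

pH = 9.81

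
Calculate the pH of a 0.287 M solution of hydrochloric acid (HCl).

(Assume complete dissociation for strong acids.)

[H⁺] = 0.287 M for strong acid. pH = -log[H⁺] = -log(0.287)

pH = 0.54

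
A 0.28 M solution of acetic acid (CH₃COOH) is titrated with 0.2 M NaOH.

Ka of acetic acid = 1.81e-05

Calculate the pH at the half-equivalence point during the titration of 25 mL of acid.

At half-equivalence [HA] = [A⁻], so Henderson-Hasselbalch gives pH = pKa = -log(1.81e-05) = 4.74.

pH = pKa = 4.74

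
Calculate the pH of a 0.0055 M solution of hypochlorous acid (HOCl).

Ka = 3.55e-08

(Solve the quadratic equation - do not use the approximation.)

x² + Ka×x - Ka×C = 0. Using quadratic formula: [H⁺] = 1.3955e-05

pH = 4.86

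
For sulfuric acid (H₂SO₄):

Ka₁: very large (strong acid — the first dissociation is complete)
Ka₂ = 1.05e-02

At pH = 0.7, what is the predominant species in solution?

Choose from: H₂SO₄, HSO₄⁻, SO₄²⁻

The first dissociation is complete, so H₂SO₄ itself is never the predominant species in water; pKa₂ = -log(1.05e-02) = 1.98. For a polyprotic acid the predominant species crosses at each pKa: below pKa_n the protonated form dominates, above it the deprotonated form does. At pH = 0.7, the predominant species is HSO₄⁻.

HSO₄⁻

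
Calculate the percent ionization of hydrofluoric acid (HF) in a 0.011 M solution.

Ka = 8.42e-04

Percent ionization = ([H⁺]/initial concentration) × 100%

Using Ka equilibrium: x² + Ka×x - Ka×C = 0. Solving: [H⁺] = 2.6513e-03. Percent = (2.6513e-03/0.011) × 100

Percent ionization = 24.1%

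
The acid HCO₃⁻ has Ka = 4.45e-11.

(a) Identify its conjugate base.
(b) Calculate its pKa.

(a) The conjugate base is formed by removing one H⁺ from HCO₃⁻, giving CO₃²⁻. (b) pKa = -log(Ka) = -log(4.45e-11) = 10.35.

Conjugate base: CO₃²⁻; pK_a = 10.35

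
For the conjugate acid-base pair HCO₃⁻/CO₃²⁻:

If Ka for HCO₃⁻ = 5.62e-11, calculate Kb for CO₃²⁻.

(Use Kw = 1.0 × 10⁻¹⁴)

For a conjugate pair Ka × Kb = Kw, so Kb = Kw/Ka = 1.0 × 10⁻¹⁴ / 5.62e-11 = 1.78e-04.

K_b = 1.78e-04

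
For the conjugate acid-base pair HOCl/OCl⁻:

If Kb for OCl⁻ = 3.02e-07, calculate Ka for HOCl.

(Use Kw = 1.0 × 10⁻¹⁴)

For a conjugate pair Ka × Kb = Kw, so Ka = Kw/Kb = 1.0 × 10⁻¹⁴ / 3.02e-07 = 3.31e-08.

K_a = 3.31e-08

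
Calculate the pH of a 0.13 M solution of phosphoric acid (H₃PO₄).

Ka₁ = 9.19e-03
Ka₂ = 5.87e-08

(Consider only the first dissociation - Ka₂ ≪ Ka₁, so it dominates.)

First dissociation dominates. From Ka₁ = [H⁺][HA⁻]/[H₂A], x² + Ka₁·x − Ka₁·C = 0 with C = 0.13 M and Ka₁ = 9.19e-03. Solving: [H⁺] = (−Ka₁ + √(Ka₁² + 4·Ka₁·C)) / 2 = 3.0274e-02 M. pH = -log(3.0274e-02) = 1.52.

pH = 1.52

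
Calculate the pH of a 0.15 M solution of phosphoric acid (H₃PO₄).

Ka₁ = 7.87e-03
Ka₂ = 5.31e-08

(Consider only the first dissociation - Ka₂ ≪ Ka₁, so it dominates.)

First dissociation dominates. From Ka₁ = [H⁺][HA⁻]/[H₂A], x² + Ka₁·x − Ka₁·C = 0 with C = 0.15 M and Ka₁ = 7.87e-03. Solving: [H⁺] = (−Ka₁ + √(Ka₁² + 4·Ka₁·C)) / 2 = 3.0648e-02 M. pH = -log(3.0648e-02) = 1.51.

pH = 1.51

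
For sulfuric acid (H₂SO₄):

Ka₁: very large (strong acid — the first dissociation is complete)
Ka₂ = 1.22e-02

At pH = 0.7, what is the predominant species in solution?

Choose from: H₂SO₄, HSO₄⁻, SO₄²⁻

The first dissociation is complete, so H₂SO₄ itself is never the predominant species in water; pKa₂ = -log(1.22e-02) = 1.91. For a polyprotic acid the predominant species crosses at each pKa: below pKa_n the protonated form dominates, above it the deprotonated form does. At pH = 0.7, the predominant species is HSO₄⁻.

HSO₄⁻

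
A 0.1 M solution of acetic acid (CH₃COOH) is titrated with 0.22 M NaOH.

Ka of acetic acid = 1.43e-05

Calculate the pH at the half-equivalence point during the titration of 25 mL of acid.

At half-equivalence [HA] = [A⁻], so Henderson-Hasselbalch gives pH = pKa = -log(1.43e-05) = 4.84.

pH = pKa = 4.84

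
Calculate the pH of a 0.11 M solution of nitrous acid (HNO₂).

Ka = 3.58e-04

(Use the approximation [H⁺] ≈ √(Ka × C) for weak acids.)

[H⁺] = √(Ka × C) = √(3.58e-04 × 0.11) = 6.2753e-03. pH = -log(6.2753e-03)

pH = 2.20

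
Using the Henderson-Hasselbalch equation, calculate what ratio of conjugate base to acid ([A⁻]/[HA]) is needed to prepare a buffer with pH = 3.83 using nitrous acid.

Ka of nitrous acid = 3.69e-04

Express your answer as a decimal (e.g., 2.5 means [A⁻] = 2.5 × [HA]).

pKa = -log(3.69e-04) = 3.4330. pH = pKa + log([A⁻]/[HA]), so log([A⁻]/[HA]) = pH − pKa = 3.83 − 3.4330 = 0.3970. [A⁻]/[HA] = 10^(0.3970) = 2.49

[A⁻]/[HA] = 2.49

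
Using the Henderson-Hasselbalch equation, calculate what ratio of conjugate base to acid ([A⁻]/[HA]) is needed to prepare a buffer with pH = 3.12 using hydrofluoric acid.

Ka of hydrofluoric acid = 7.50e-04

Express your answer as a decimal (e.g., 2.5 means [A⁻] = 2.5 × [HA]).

pKa = -log(7.50e-04) = 3.1249. pH = pKa + log([A⁻]/[HA]), so log([A⁻]/[HA]) = pH − pKa = 3.12 − 3.1249 = -0.0049. [A⁻]/[HA] = 10^(-0.0049) = 0.989

[A⁻]/[HA] = 0.989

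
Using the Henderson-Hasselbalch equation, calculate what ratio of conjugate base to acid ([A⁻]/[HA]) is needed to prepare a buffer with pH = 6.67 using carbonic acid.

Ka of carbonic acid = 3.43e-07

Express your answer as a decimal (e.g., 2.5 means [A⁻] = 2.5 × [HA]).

pKa = -log(3.43e-07) = 6.4647. pH = pKa + log([A⁻]/[HA]), so log([A⁻]/[HA]) = pH − pKa = 6.67 − 6.4647 = 0.2053. [A⁻]/[HA] = 10^(0.2053) = 1.60

[A⁻]/[HA] = 1.60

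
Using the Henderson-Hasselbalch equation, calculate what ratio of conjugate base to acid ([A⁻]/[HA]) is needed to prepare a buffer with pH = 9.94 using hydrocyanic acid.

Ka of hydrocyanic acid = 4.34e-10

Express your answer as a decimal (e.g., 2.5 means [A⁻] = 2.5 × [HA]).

pKa = -log(4.34e-10) = 9.3625. pH = pKa + log([A⁻]/[HA]), so log([A⁻]/[HA]) = pH − pKa = 9.94 − 9.3625 = 0.5775. [A⁻]/[HA] = 10^(0.5775) = 3.78

[A⁻]/[HA] = 3.78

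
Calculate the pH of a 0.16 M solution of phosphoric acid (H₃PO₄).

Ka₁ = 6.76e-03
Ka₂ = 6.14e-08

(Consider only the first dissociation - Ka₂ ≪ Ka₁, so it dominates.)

First dissociation dominates. From Ka₁ = [H⁺][HA⁻]/[H₂A], x² + Ka₁·x − Ka₁·C = 0 with C = 0.16 M and Ka₁ = 6.76e-03. Solving: [H⁺] = (−Ka₁ + √(Ka₁² + 4·Ka₁·C)) / 2 = 2.9681e-02 M. pH = -log(2.9681e-02) = 1.53.

pH = 1.53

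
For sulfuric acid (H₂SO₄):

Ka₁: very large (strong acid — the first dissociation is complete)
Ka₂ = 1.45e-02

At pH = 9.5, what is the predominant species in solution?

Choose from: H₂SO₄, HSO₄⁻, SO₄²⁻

The first dissociation is complete, so H₂SO₄ itself is never the predominant species in water; pKa₂ = -log(1.45e-02) = 1.84. For a polyprotic acid the predominant species crosses at each pKa: below pKa_n the protonated form dominates, above it the deprotonated form does. At pH = 9.5, the predominant species is SO₄²⁻.

SO₄²⁻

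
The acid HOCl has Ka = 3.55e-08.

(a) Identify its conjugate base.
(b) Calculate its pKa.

(a) The conjugate base is formed by removing one H⁺ from HOCl, giving OCl⁻. (b) pKa = -log(Ka) = -log(3.55e-08) = 7.45.

Conjugate base: OCl⁻; pK_a = 7.45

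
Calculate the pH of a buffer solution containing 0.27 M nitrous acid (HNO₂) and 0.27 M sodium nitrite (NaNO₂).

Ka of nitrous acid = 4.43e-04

pKa = -log(4.43e-04) = 3.35. pH = pKa + log([A⁻]/[HA]) = 3.35 + log(0.27/0.27)

pH = 3.35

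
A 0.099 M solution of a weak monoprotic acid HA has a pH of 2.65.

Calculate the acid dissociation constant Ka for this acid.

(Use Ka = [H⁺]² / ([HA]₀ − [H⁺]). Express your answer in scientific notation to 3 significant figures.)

[H⁺] = 10^(−pH) = 10^(−2.65) = 2.239e-03 M. For HA ⇌ H⁺ + A⁻, Ka = [H⁺][A⁻]/[HA] = [H⁺]² / ([HA]₀ − [H⁺]) = (2.239e-03)² / (0.099 − 2.239e-03) = 5.18e-05.

K_a = 5.18e-05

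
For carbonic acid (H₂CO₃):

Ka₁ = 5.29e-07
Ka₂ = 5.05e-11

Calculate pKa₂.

pKa₂ = -log(Ka₂) = -log(5.05e-11) = 10.30.

pK_{a2} = 10.30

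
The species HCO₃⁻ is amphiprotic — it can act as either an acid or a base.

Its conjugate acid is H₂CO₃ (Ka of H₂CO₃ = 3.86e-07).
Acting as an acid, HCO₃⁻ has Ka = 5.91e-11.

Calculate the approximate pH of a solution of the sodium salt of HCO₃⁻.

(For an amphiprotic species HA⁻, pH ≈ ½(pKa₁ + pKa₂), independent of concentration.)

pKa₁ = -log(3.86e-07) = 6.41; pKa₂ = -log(5.91e-11) = 10.23. For an amphiprotic species, pH ≈ ½(pKa₁ + pKa₂) = ½(6.41 + 10.23) = 8.32.

pH = 8.32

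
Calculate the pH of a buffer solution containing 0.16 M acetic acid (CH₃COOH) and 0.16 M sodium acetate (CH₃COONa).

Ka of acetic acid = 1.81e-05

pKa = -log(1.81e-05) = 4.74. pH = pKa + log([A⁻]/[HA]) = 4.74 + log(0.16/0.16)

pH = 4.74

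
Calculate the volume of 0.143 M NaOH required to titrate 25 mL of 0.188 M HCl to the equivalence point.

At equivalence: moles acid = moles base. moles HCl = 0.188 × 25/1000 = 0.0047 mol. V_base = moles / 0.143 × 1000 = 32.9 mL.

V_{base} = 32.9 mL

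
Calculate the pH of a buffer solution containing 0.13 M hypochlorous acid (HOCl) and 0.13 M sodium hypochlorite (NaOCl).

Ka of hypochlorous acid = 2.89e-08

pKa = -log(2.89e-08) = 7.54. pH = pKa + log([A⁻]/[HA]) = 7.54 + log(0.13/0.13)

pH = 7.54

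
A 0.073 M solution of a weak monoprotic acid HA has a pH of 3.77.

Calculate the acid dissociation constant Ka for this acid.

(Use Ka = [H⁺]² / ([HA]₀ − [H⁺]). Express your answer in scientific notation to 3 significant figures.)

[H⁺] = 10^(−pH) = 10^(−3.77) = 1.698e-04 M. For HA ⇌ H⁺ + A⁻, Ka = [H⁺][A⁻]/[HA] = [H⁺]² / ([HA]₀ − [H⁺]) = (1.698e-04)² / (0.073 − 1.698e-04) = 3.96e-07.

K_a = 3.96e-07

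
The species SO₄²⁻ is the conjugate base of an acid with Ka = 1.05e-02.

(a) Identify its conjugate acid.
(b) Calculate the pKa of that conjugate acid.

(a) The conjugate acid is formed by adding one H⁺ to SO₄²⁻, giving HSO₄⁻. (b) pKa = -log(Ka) = -log(1.05e-02) = 1.98.

Conjugate acid: HSO₄⁻; pK_a = 1.98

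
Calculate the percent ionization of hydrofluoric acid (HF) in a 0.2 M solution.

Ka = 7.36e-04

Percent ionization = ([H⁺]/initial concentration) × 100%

Using Ka equilibrium: x² + Ka×x - Ka×C = 0. Solving: [H⁺] = 1.1770e-02. Percent = (1.1770e-02/0.2) × 100

Percent ionization = 5.89%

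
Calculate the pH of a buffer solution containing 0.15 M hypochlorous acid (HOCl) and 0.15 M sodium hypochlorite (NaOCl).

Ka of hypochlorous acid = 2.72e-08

pKa = -log(2.72e-08) = 7.57. pH = pKa + log([A⁻]/[HA]) = 7.57 + log(0.15/0.15)

pH = 7.57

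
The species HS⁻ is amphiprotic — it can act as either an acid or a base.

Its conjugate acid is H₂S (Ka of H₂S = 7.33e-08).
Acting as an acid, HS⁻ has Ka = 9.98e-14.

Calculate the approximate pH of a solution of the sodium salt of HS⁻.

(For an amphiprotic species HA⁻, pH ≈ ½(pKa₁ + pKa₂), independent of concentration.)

pKa₁ = -log(7.33e-08) = 7.13; pKa₂ = -log(9.98e-14) = 13.00. For an amphiprotic species, pH ≈ ½(pKa₁ + pKa₂) = ½(7.13 + 13.00) = 10.07.

pH = 10.07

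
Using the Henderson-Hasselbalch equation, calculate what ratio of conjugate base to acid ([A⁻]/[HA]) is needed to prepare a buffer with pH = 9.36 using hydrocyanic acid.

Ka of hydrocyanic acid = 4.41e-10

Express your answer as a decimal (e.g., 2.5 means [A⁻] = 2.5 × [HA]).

pKa = -log(4.41e-10) = 9.3556. pH = pKa + log([A⁻]/[HA]), so log([A⁻]/[HA]) = pH − pKa = 9.36 − 9.3556 = 0.0044. [A⁻]/[HA] = 10^(0.0044) = 1.01

[A⁻]/[HA] = 1.01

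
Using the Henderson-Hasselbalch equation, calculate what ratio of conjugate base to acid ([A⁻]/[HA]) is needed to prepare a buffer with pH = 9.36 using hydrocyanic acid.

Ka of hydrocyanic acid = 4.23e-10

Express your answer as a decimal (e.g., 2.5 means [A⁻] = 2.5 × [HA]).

pKa = -log(4.23e-10) = 9.3737. pH = pKa + log([A⁻]/[HA]), so log([A⁻]/[HA]) = pH − pKa = 9.36 − 9.3737 = -0.0137. [A⁻]/[HA] = 10^(-0.0137) = 0.969

[A⁻]/[HA] = 0.969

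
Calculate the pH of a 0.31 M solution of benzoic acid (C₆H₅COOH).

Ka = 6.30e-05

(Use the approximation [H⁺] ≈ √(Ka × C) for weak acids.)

[H⁺] = √(Ka × C) = √(6.30e-05 × 0.31) = 4.4193e-03. pH = -log(4.4193e-03)

pH = 2.35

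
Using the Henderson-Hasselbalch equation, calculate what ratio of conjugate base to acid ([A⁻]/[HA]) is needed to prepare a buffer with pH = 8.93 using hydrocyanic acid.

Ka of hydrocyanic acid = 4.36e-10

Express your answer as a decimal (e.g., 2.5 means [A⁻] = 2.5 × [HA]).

pKa = -log(4.36e-10) = 9.3605. pH = pKa + log([A⁻]/[HA]), so log([A⁻]/[HA]) = pH − pKa = 8.93 − 9.3605 = -0.4305. [A⁻]/[HA] = 10^(-0.4305) = 0.371

[A⁻]/[HA] = 0.371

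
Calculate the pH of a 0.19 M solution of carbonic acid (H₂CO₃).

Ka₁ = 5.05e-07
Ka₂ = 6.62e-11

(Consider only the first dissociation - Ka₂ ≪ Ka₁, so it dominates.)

First dissociation dominates. From Ka₁ = [H⁺][HA⁻]/[H₂A], x² + Ka₁·x − Ka₁·C = 0 with C = 0.19 M and Ka₁ = 5.05e-07. Solving: [H⁺] = (−Ka₁ + √(Ka₁² + 4·Ka₁·C)) / 2 = 3.0951e-04 M. pH = -log(3.0951e-04) = 3.51.

pH = 3.51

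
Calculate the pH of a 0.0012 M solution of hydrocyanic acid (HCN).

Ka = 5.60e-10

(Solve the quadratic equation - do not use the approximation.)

x² + Ka×x - Ka×C = 0. Using quadratic formula: [H⁺] = 8.1948e-07

pH = 6.09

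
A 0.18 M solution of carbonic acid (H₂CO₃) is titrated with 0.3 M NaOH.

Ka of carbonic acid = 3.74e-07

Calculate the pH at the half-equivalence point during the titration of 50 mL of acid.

At half-equivalence [HA] = [A⁻], so Henderson-Hasselbalch gives pH = pKa = -log(3.74e-07) = 6.43.

pH = pKa = 6.43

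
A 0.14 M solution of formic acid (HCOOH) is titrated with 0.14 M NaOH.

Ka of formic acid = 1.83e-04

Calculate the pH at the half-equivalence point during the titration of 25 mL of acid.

At half-equivalence [HA] = [A⁻], so Henderson-Hasselbalch gives pH = pKa = -log(1.83e-04) = 3.74.

pH = pKa = 3.74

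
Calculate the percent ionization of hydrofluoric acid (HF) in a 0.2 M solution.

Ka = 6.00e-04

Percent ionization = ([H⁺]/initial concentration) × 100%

Using Ka equilibrium: x² + Ka×x - Ka×C = 0. Solving: [H⁺] = 1.0659e-02. Percent = (1.0659e-02/0.2) × 100

Percent ionization = 5.33%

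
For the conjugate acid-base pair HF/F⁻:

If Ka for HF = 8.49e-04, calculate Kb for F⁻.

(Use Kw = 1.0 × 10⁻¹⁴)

For a conjugate pair Ka × Kb = Kw, so Kb = Kw/Ka = 1.0 × 10⁻¹⁴ / 8.49e-04 = 1.18e-11.

K_b = 1.18e-11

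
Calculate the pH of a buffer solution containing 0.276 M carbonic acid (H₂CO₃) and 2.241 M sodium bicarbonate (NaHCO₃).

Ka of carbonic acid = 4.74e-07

pKa = -log(4.74e-07) = 6.32. pH = pKa + log([A⁻]/[HA]) = 6.32 + log(2.241/0.276)

pH = 7.23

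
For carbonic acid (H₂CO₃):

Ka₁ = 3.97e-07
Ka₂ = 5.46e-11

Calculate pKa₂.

pKa₂ = -log(Ka₂) = -log(5.46e-11) = 10.26.

pK_{a2} = 10.26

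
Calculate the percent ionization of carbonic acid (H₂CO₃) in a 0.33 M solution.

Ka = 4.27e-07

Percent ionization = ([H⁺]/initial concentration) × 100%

Using Ka equilibrium: x² + Ka×x - Ka×C = 0. Solving: [H⁺] = 3.7517e-04. Percent = (3.7517e-04/0.33) × 100

Percent ionization = 0.114%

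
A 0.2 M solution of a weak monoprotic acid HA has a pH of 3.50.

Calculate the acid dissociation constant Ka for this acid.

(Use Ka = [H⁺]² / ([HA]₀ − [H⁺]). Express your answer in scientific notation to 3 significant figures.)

[H⁺] = 10^(−pH) = 10^(−3.50) = 3.162e-04 M. For HA ⇌ H⁺ + A⁻, Ka = [H⁺][A⁻]/[HA] = [H⁺]² / ([HA]₀ − [H⁺]) = (3.162e-04)² / (0.2 − 3.162e-04) = 5.01e-07.

K_a = 5.01e-07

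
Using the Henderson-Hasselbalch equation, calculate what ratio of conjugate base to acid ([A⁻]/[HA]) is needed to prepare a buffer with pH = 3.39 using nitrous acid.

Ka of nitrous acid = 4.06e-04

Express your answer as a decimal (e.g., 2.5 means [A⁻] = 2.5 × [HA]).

pKa = -log(4.06e-04) = 3.3915. pH = pKa + log([A⁻]/[HA]), so log([A⁻]/[HA]) = pH − pKa = 3.39 − 3.3915 = -0.0015. [A⁻]/[HA] = 10^(-0.0015) = 0.997

[A⁻]/[HA] = 0.997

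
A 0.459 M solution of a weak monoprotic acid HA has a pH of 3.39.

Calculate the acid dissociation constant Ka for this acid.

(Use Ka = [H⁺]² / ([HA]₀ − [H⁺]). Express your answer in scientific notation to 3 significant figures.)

[H⁺] = 10^(−pH) = 10^(−3.39) = 4.074e-04 M. For HA ⇌ H⁺ + A⁻, Ka = [H⁺][A⁻]/[HA] = [H⁺]² / ([HA]₀ − [H⁺]) = (4.074e-04)² / (0.459 − 4.074e-04) = 3.62e-07.

K_a = 3.62e-07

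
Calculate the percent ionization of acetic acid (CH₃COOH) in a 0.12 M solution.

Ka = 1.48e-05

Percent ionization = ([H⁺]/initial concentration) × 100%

Using Ka equilibrium: x² + Ka×x - Ka×C = 0. Solving: [H⁺] = 1.3253e-03. Percent = (1.3253e-03/0.12) × 100

Percent ionization = 1.1%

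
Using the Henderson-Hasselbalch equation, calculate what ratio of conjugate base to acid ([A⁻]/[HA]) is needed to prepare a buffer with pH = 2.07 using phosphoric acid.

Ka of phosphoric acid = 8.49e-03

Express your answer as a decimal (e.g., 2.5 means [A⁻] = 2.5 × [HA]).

pKa = -log(8.49e-03) = 2.0711. pH = pKa + log([A⁻]/[HA]), so log([A⁻]/[HA]) = pH − pKa = 2.07 − 2.0711 = -0.0011. [A⁻]/[HA] = 10^(-0.0011) = 0.997

[A⁻]/[HA] = 0.997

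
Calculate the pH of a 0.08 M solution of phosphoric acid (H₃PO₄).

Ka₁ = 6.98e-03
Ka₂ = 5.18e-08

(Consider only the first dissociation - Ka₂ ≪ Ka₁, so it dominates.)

First dissociation dominates. From Ka₁ = [H⁺][HA⁻]/[H₂A], x² + Ka₁·x − Ka₁·C = 0 with C = 0.08 M and Ka₁ = 6.98e-03. Solving: [H⁺] = (−Ka₁ + √(Ka₁² + 4·Ka₁·C)) / 2 = 2.0397e-02 M. pH = -log(2.0397e-02) = 1.69.

pH = 1.69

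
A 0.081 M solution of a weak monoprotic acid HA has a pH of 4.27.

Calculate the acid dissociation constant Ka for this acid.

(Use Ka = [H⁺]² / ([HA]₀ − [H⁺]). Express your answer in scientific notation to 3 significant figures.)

[H⁺] = 10^(−pH) = 10^(−4.27) = 5.370e-05 M. For HA ⇌ H⁺ + A⁻, Ka = [H⁺][A⁻]/[HA] = [H⁺]² / ([HA]₀ − [H⁺]) = (5.370e-05)² / (0.081 − 5.370e-05) = 3.56e-08.

K_a = 3.56e-08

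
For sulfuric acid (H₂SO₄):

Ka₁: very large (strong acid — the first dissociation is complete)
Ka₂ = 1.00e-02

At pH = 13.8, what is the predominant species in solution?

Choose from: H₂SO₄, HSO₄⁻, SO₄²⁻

The first dissociation is complete, so H₂SO₄ itself is never the predominant species in water; pKa₂ = -log(1.00e-02) = 2.00. For a polyprotic acid the predominant species crosses at each pKa: below pKa_n the protonated form dominates, above it the deprotonated form does. At pH = 13.8, the predominant species is SO₄²⁻.

SO₄²⁻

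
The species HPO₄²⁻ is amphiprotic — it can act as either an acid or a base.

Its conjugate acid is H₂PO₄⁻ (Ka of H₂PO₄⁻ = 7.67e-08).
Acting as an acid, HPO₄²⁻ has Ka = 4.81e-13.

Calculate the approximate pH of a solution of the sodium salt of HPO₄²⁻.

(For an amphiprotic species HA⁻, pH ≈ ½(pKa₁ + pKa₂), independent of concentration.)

pKa₁ = -log(7.67e-08) = 7.12; pKa₂ = -log(4.81e-13) = 12.32. For an amphiprotic species, pH ≈ ½(pKa₁ + pKa₂) = ½(7.12 + 12.32) = 9.72.

pH = 9.72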